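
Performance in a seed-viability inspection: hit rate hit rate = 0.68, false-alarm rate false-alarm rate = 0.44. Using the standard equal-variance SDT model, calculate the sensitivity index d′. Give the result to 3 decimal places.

z(0.68) = 0.4677, z(0.44) = -0.1510
d' = z(H) − z(FA) = 0.4677 − (-0.1510) = 0.6187

d′ = 0.619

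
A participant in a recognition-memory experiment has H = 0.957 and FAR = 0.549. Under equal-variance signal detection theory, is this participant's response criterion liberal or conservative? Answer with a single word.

liberal

z(H) = 1.717, z(FA) = 0.123
c = −½·(z(H) + z(FA)) = -0.920
c < 0 → liberal criterion (biased toward responding “yes”).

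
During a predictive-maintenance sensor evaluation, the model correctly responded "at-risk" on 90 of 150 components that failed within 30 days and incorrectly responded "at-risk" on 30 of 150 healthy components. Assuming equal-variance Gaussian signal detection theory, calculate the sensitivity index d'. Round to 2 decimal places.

H = 90/150 = 0.6000
FA = 30/150 = 0.2000
Φ⁻¹(H) = 0.2533
Φ⁻¹(FA) = -0.8416
d' = z(H) − z(FA) = 0.2533 − (-0.8416) = 1.0949

d' = 1.09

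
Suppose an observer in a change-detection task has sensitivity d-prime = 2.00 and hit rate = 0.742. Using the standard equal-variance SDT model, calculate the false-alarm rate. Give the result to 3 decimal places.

false-alarm rate = 0.088

z(hit rate) = z(0.742) = 0.6495
z(FA) = z(H) − d' = 0.6495 − 2.00 = -1.3505
false-alarm rate = Φ(-1.3505) = 0.0884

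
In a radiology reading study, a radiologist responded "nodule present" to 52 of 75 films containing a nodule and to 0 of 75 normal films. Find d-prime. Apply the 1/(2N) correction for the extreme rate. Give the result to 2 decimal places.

The false-alarm rate is 0/75 = 0, so apply the 1/(2N) correction: FA → 1/(2·75) = 0.00667.
z(H) = z(0.69333) = 0.505
z(FA) = z(0.00667) = -2.475
d' = 0.505 − (-2.475) = 2.980

d-prime = 2.98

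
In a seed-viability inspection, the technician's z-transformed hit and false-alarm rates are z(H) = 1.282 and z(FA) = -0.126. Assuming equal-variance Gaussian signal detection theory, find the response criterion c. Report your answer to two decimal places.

c = -0.58

c = −½·[z(H) + z(FA)] = −½·(1.282 + (-0.126)) = -0.578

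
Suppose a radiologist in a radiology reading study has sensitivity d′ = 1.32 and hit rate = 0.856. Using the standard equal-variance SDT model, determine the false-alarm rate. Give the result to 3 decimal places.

z(hit rate) = z(0.856) = 1.0625
z(FA) = z(H) − d' = 1.0625 − 1.32 = -0.2575
false-alarm rate = Φ(-0.2575) = 0.3984

false-alarm rate = 0.398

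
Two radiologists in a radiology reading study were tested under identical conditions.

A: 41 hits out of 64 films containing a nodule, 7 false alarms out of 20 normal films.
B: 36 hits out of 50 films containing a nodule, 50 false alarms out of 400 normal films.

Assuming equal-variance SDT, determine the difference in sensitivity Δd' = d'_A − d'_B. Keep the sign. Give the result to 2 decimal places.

A: z(0.6406) = 0.360, z(0.3500) = -0.385, d' = 0.745
B: z(0.7200) = 0.583, z(0.1250) = -1.150, d' = 1.733
Δd' = d'_A − d'_B = 0.745 − 1.733 = -0.988
B has the higher sensitivity.

Δd' = -0.99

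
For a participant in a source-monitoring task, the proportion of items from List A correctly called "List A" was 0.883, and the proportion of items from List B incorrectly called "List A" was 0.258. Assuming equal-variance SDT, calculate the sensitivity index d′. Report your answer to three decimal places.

d′ = 1.840

z(0.883) = 1.1901, z(0.258) = -0.6495
d' = z(H) − z(FA) = 1.1901 − (-0.6495) = 1.8396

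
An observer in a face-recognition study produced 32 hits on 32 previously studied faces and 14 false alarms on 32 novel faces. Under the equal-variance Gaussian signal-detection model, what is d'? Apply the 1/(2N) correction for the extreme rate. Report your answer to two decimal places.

d' = 2.31

The hit rate is 32/32 = 1, so apply the 1/(2N) correction: H → 1 − 1/(2·32) = 0.98438.
z(H) = z(0.98438) = 2.154
z(FA) = z(0.43750) = -0.157
d' = 2.154 − (-0.157) = 2.311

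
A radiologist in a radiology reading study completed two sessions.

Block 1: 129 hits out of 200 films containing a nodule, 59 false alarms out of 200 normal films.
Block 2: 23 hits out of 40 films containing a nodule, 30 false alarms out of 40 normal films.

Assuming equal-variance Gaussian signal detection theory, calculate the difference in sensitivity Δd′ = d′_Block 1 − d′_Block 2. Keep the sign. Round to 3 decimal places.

Block 1: z(0.6450) = 0.3719, z(0.2950) = -0.5388, d' = 0.9107
Block 2: z(0.5750) = 0.1891, z(0.7500) = 0.6745, d' = -0.4854
Δd' = d'_Block 1 − d'_Block 2 = 0.9107 − (-0.4854) = 1.3961
Block 1 has the higher sensitivity.

Δd′ = 1.396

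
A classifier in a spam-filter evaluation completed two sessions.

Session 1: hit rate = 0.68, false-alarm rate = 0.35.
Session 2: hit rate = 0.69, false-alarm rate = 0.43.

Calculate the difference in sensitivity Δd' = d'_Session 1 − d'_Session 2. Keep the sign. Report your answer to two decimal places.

Session 1: z(0.68) = 0.468, z(0.35) = -0.385, d' = 0.853
Session 2: z(0.69) = 0.496, z(0.43) = -0.176, d' = 0.672
Δd' = d'_Session 1 − d'_Session 2 = 0.853 − 0.672 = 0.181
Session 1 has the higher sensitivity.

Δd' = 0.18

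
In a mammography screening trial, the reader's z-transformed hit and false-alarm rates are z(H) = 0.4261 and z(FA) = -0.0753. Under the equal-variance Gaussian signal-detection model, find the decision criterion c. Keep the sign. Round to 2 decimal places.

c = −½·[z(H) + z(FA)] = −½·(0.4261 + (-0.0753)) = -0.1754

c = -0.18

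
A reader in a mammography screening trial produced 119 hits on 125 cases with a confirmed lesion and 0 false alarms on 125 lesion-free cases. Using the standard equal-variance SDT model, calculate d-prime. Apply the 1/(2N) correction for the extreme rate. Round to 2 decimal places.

The false-alarm rate is 0/125 = 0, so apply the 1/(2N) correction: FA → 1/(2·125) = 0.00400.
z(H) = z(0.95200) = 1.665
z(FA) = z(0.00400) = -2.652
d' = 1.665 − (-2.652) = 4.317

d-prime = 4.32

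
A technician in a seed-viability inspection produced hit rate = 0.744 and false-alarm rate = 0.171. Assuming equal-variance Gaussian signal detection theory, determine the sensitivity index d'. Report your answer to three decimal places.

z(H) = 0.6557
z(FA) = -0.9502
d' = z(H) − z(FA) = 0.6557 − (-0.9502) = 1.6059

d' = 1.606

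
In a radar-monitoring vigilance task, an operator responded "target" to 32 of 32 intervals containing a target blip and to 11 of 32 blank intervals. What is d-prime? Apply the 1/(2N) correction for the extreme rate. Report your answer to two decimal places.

d-prime = 2.56

The hit rate is 32/32 = 1, so apply the 1/(2N) correction: H → 1 − 1/(2·32) = 0.98438.
z(H) = z(0.98438) = 2.154
z(FA) = z(0.34375) = -0.402
d' = 2.154 − (-0.402) = 2.556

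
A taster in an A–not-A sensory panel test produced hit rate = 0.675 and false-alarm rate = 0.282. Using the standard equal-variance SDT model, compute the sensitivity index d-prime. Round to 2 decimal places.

Φ⁻¹(H) = 0.4538
Φ⁻¹(FA) = -0.5769
d' = z(H) − z(FA) = 0.4538 − (-0.5769) = 1.0307

d-prime = 1.03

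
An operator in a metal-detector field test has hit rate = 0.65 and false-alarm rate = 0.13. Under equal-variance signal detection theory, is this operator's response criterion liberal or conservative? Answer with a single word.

conservative

z(H) = 0.385, z(FA) = -1.126
c = −½·(z(H) + z(FA)) = 0.3705
c > 0 → conservative criterion (biased toward responding “no”).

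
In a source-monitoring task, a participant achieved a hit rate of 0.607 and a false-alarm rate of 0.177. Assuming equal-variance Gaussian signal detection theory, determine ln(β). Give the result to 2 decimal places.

z(0.607) = 0.272, z(0.177) = -0.927
ln β = −½·[z(H)² − z(FA)²] = −0.5 × (0.074 − 0.859) = 0.3925

ln β = 0.39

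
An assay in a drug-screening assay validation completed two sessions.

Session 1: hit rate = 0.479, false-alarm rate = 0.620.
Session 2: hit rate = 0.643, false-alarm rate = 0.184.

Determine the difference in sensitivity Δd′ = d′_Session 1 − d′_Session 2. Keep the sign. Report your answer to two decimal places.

Δd′ = -1.62

Session 1: z(0.479) = -0.053, z(0.620) = 0.305, d' = -0.358
Session 2: z(0.643) = 0.366, z(0.184) = -0.900, d' = 1.266
Δd' = d'_Session 1 − d'_Session 2 = -0.358 − 1.266 = -1.624
Session 2 has the higher sensitivity.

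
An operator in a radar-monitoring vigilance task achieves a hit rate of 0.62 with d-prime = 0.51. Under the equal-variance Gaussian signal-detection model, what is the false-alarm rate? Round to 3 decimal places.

false-alarm rate = 0.419

z(hit rate) = z(0.62) = 0.3055
z(FA) = z(H) − d' = 0.3055 − 0.51 = -0.2045
false-alarm rate = Φ(-0.2045) = 0.4190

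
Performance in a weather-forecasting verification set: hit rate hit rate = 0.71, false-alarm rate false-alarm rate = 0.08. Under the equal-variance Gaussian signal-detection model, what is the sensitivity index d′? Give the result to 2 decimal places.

d′ = 1.96

Φ⁻¹(0.71) = 0.5534, Φ⁻¹(0.08) = -1.4051
d' = z(H) − z(FA) = 0.5534 − (-1.4051) = 1.9585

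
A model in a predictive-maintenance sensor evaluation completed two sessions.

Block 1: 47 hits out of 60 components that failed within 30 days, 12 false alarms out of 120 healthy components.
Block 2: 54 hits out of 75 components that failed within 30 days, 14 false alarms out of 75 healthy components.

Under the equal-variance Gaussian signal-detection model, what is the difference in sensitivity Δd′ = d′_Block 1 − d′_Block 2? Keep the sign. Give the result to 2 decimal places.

Δd′ = 0.59

Block 1: z(0.7833) = 0.783, z(0.1000) = -1.282, d' = 2.065
Block 2: z(0.7200) = 0.583, z(0.1867) = -0.890, d' = 1.473
Δd' = d'_Block 1 − d'_Block 2 = 2.065 − 1.473 = 0.592
Block 1 has the higher sensitivity.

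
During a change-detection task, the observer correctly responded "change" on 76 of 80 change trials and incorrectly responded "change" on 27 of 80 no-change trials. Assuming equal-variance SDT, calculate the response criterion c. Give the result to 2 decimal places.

H = 76/80 = 0.9500
FA = 27/80 = 0.3375
z(H) = z(0.9500) = 1.645
z(FA) = z(0.3375) = -0.419
c = −½·[z(H) + z(FA)] = −0.5 × (1.645 + (-0.419)) = -0.613
c < 0: the observer has a liberal response bias.

c = -0.61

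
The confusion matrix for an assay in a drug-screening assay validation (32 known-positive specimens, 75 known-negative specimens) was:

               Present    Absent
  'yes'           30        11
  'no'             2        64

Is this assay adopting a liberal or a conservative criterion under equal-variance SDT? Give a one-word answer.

z(H) = 1.534, z(FA) = -1.051
c = −½·(z(H) + z(FA)) = -0.2415
c < 0 → liberal criterion (biased toward responding “yes”).

liberal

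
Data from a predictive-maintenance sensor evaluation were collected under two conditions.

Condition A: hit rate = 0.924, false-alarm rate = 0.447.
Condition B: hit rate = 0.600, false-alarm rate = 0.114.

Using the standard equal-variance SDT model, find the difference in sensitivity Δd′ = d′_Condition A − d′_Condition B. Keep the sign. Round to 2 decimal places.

Δd′ = 0.11

Condition A: z(0.924) = 1.433, z(0.447) = -0.133, d' = 1.566
Condition B: z(0.600) = 0.253, z(0.114) = -1.206, d' = 1.459
Δd' = d'_Condition A − d'_Condition B = 1.566 − 1.459 = 0.107
Condition A has the higher sensitivity.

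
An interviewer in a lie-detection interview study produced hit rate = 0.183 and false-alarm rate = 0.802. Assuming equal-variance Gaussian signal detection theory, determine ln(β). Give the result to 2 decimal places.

ln β = -0.05

z(H) = -0.904
z(FA) = 0.849
ln β = −½·[z(H)² − z(FA)²] = −0.5 × (0.817 − 0.721) = -0.048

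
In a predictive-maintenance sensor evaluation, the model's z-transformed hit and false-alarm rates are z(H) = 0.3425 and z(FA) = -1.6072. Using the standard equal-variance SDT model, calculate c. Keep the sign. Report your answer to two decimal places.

c = −½·[z(H) + z(FA)] = −½·(0.3425 + (-1.6072)) = 0.63235
c > 0: the model has a conservative response bias.

c = 0.63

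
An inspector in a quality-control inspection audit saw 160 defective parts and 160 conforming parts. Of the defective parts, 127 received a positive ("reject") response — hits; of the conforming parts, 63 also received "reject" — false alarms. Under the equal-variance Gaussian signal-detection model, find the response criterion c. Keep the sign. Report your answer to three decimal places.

H = 127/160 = 0.7937
FA = 63/160 = 0.3937
z(H) = 0.8193
z(FA) = -0.2697
c = −½·[z(H) + z(FA)] = −0.5 × (0.8193 + (-0.2697)) = -0.2748
c < 0: the inspector has a liberal response bias.

c = -0.275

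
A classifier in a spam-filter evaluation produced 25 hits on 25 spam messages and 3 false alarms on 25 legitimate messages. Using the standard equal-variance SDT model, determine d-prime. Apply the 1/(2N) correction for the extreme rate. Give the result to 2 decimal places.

The hit rate is 25/25 = 1, so apply the 1/(2N) correction: H → 1 − 1/(2·25) = 0.98000.
z(H) = z(0.98000) = 2.054
z(FA) = z(0.12000) = -1.175
d' = 2.054 − (-1.175) = 3.229

d-prime = 3.23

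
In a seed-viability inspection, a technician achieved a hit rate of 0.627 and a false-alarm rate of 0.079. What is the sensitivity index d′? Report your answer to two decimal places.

Φ⁻¹(H) = Φ⁻¹(0.627) = 0.3239
Φ⁻¹(FA) = Φ⁻¹(0.079) = -1.4118
d' = z(H) − z(FA) = 0.3239 − (-1.4118) = 1.7357

d′ = 1.74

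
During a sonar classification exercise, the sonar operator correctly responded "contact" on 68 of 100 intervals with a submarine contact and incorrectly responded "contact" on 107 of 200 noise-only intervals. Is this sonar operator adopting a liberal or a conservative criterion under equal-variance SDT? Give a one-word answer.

liberal

z(H) = 0.468, z(FA) = 0.088
c = −½·(z(H) + z(FA)) = -0.278
c < 0 → liberal criterion (biased toward responding “yes”).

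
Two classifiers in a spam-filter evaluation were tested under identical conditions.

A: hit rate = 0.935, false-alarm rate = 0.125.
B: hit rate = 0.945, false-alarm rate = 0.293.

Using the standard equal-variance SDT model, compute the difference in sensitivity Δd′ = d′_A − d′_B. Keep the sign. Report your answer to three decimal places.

Δd′ = 0.522

A: z(0.935) = 1.5141, z(0.125) = -1.1503, d' = 2.6644
B: z(0.945) = 1.5982, z(0.293) = -0.5446, d' = 2.1428
Δd' = d'_A − d'_B = 2.6644 − 2.1428 = 0.5216
A has the higher sensitivity.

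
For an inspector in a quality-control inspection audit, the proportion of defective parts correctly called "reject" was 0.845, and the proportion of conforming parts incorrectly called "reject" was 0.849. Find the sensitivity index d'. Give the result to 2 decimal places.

d' = -0.02

z(0.845) = 1.015, z(0.849) = 1.032
d' = z(H) − z(FA) = 1.015 − 1.032 = -0.017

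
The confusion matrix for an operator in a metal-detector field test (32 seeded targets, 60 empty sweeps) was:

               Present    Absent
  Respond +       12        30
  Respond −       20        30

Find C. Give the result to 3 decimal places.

H = 12/32 = 0.3750
FA = 30/60 = 0.5000
z(H) = z(0.3750) = -0.3186
z(FA) = z(0.5000) = 0.0000
c = −½·[z(H) + z(FA)] = −0.5 × (-0.3186 + 0.0000) = 0.1593
c > 0: the operator has a conservative response bias.

C = 0.159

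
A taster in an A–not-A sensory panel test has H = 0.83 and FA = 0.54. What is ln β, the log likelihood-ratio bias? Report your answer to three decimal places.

Φ⁻¹(H) = Φ⁻¹(0.83) = 0.9542
Φ⁻¹(FA) = Φ⁻¹(0.54) = 0.1004
ln β = −½·[z(H)² − z(FA)²] = −0.5 × (0.9105 − 0.0101) = -0.4502

ln β = -0.450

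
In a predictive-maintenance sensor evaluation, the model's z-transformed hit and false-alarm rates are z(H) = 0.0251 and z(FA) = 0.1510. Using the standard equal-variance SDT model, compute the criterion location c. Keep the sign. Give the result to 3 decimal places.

c = −½·[z(H) + z(FA)] = −½·(0.0251 + 0.1510) = -0.08805

c = -0.088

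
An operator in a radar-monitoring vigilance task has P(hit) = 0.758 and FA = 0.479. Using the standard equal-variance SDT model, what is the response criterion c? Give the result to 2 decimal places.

Φ⁻¹(0.758) = 0.6999, Φ⁻¹(0.479) = -0.0527
c = −½·[z(H) + z(FA)] = −0.5 × (0.6999 + (-0.0527)) = -0.3236

c = -0.32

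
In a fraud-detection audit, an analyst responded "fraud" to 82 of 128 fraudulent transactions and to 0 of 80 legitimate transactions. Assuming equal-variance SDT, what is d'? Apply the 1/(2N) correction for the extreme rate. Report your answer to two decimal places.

d' = 2.86

The false-alarm rate is 0/80 = 0, so apply the 1/(2N) correction: FA → 1/(2·80) = 0.00625.
z(H) = z(0.64062) = 0.360
z(FA) = z(0.00625) = -2.498
d' = 0.360 − (-2.498) = 2.858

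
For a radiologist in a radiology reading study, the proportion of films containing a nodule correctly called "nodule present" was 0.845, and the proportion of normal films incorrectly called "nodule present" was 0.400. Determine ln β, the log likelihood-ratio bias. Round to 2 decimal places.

ln β = -0.48

Φ⁻¹(H) = Φ⁻¹(0.845) = 1.015
Φ⁻¹(FA) = Φ⁻¹(0.400) = -0.253
ln β = −½·[z(H)² − z(FA)²] = −0.5 × (1.030 − 0.064) = -0.483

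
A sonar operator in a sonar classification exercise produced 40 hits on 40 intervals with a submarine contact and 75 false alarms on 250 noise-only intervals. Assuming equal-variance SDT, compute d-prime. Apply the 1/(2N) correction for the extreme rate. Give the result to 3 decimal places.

d-prime = 2.766

The hit rate is 40/40 = 1, so apply the 1/(2N) correction: H → 1 − 1/(2·40) = 0.98750.
z(H) = z(0.98750) = 2.2414
z(FA) = z(0.30000) = -0.5244
d' = 2.2414 − (-0.5244) = 2.7658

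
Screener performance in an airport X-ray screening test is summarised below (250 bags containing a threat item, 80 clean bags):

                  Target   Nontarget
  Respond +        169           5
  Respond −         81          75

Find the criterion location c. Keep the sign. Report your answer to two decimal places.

c = 0.54

H = 169/250 = 0.6760
FA = 5/80 = 0.0625
z(H) = z(0.6760) = 0.4565
z(FA) = z(0.0625) = -1.5341
c = −½·[z(H) + z(FA)] = −0.5 × (0.4565 + (-1.5341)) = 0.5388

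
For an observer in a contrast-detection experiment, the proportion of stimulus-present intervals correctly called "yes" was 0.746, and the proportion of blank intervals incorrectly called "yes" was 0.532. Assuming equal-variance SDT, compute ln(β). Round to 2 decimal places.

z(H) = z(0.746) = 0.662
z(FA) = z(0.532) = 0.080
ln β = −½·[z(H)² − z(FA)²] = −0.5 × (0.438 − 0.006) = -0.216

ln β = -0.22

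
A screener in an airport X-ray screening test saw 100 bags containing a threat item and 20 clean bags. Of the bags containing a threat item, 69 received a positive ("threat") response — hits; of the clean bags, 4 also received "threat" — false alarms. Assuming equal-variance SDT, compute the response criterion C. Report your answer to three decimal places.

H = 69/100 = 0.6900
FA = 4/20 = 0.2000
z(H) = z(0.6900) = 0.4959
z(FA) = z(0.2000) = -0.8416
c = −½·[z(H) + z(FA)] = −0.5 × (0.4959 + (-0.8416)) = 0.17285
c > 0: the screener has a conservative response bias.

C = 0.173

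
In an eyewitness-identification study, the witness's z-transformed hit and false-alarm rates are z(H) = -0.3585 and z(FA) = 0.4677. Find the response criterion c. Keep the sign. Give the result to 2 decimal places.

c = -0.05

c = −½·[z(H) + z(FA)] = −½·(-0.3585 + 0.4677) = -0.0546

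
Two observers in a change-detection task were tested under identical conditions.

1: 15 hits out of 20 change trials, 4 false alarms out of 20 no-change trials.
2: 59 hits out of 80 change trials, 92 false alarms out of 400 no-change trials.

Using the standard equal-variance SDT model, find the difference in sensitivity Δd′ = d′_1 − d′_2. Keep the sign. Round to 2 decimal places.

1: z(0.7500) = 0.674, z(0.2000) = -0.842, d' = 1.516
2: z(0.7375) = 0.636, z(0.2300) = -0.739, d' = 1.375
Δd' = d'_1 − d'_2 = 1.516 − 1.375 = 0.141
1 has the higher sensitivity.

Δd′ = 0.14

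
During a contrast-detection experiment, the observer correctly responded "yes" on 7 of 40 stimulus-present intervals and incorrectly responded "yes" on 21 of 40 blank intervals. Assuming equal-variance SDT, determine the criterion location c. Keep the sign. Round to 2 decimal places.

c = 0.44

H = 7/40 = 0.1750
FA = 21/40 = 0.5250
z(H) = z(0.1750) = -0.935
z(FA) = z(0.5250) = 0.063
c = −½·[z(H) + z(FA)] = −0.5 × (-0.935 + 0.063) = 0.436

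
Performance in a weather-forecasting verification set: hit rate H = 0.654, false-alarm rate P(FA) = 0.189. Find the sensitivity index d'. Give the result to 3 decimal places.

z(H) = z(0.654) = 0.3961
z(FA) = z(0.189) = -0.8816
d' = z(H) − z(FA) = 0.3961 − (-0.8816) = 1.2777

d' = 1.278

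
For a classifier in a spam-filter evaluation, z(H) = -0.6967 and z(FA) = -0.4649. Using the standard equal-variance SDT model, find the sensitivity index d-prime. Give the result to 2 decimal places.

d-prime = -0.23

d' = z(H) − z(FA) = -0.6967 − (-0.4649) = -0.2318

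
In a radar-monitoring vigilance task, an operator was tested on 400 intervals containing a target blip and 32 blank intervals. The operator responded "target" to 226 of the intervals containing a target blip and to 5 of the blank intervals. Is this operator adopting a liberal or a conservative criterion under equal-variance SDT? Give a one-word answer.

z(H) = 0.164, z(FA) = -1.010
c = −½·(z(H) + z(FA)) = 0.423
c > 0 → conservative criterion (biased toward responding “no”).

conservative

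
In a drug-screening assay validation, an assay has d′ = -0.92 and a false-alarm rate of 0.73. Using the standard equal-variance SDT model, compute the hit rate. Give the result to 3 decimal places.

hit rate = 0.379

z(false-alarm rate) = z(0.73) = 0.6128
z(H) = z(FA) + d' = 0.6128 + (-0.92) = -0.3072
hit rate = Φ(-0.3072) = 0.3793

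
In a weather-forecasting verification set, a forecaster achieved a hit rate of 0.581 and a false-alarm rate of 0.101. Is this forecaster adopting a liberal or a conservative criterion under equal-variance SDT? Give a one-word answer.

z(H) = 0.204, z(FA) = -1.276
c = −½·(z(H) + z(FA)) = 0.536
c > 0 → conservative criterion (biased toward responding “no”).

conservative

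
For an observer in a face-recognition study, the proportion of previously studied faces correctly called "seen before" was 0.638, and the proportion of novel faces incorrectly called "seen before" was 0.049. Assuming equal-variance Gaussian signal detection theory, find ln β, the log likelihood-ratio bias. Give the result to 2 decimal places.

Φ⁻¹(H) = Φ⁻¹(0.638) = 0.353
Φ⁻¹(FA) = Φ⁻¹(0.049) = -1.655
ln β = −½·[z(H)² − z(FA)²] = −0.5 × (0.125 − 2.739) = 1.307

ln β = 1.31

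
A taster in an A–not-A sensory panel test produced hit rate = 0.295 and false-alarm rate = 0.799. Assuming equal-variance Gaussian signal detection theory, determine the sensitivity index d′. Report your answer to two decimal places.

Φ⁻¹(H) = -0.539
Φ⁻¹(FA) = 0.838
d' = z(H) − z(FA) = -0.539 − 0.838 = -1.377

d′ = -1.38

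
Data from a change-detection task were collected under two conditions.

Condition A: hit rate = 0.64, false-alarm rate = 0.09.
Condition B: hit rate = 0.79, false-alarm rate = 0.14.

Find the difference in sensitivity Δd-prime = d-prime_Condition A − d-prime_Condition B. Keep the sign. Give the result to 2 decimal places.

Δd-prime = -0.19

Condition A: z(0.64) = 0.358, z(0.09) = -1.341, d' = 1.699
Condition B: z(0.79) = 0.806, z(0.14) = -1.080, d' = 1.886
Δd' = d'_Condition A − d'_Condition B = 1.699 − 1.886 = -0.187
Condition B has the higher sensitivity.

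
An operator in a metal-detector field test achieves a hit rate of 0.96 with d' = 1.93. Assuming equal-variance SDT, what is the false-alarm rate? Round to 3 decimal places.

z(hit rate) = z(0.96) = 1.7507
z(FA) = z(H) − d' = 1.7507 − 1.93 = -0.1793
false-alarm rate = Φ(-0.1793) = 0.4289

false-alarm rate = 0.429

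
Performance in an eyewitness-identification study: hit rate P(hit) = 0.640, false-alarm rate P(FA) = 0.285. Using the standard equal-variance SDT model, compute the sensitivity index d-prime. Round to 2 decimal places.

z(H) = z(0.640) = 0.3585
z(FA) = z(0.285) = -0.5681
d' = z(H) − z(FA) = 0.3585 − (-0.5681) = 0.9266

d-prime = 0.93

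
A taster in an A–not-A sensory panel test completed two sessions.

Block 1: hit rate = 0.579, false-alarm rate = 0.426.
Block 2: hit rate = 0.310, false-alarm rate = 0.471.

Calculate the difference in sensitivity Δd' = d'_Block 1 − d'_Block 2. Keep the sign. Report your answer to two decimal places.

Δd' = 0.81

Block 1: z(0.579) = 0.199, z(0.426) = -0.187, d' = 0.386
Block 2: z(0.310) = -0.496, z(0.471) = -0.073, d' = -0.423
Δd' = d'_Block 1 − d'_Block 2 = 0.386 − (-0.423) = 0.809
Block 1 has the higher sensitivity.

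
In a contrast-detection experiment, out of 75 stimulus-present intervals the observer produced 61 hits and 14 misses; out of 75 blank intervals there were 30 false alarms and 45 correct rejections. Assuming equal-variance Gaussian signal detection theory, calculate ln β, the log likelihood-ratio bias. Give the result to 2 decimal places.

ln β = -0.36

H = 61/75 = 0.8133
FA = 30/75 = 0.4000
z(H) = 0.890
z(FA) = -0.253
ln β = −½·[z(H)² − z(FA)²] = −0.5 × (0.792 − 0.064) = -0.364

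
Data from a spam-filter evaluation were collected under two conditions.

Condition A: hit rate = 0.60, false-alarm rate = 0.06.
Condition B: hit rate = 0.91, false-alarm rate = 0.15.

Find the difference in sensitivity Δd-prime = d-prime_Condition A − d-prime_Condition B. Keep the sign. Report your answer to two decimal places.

Δd-prime = -0.57

Condition A: z(0.60) = 0.253, z(0.06) = -1.555, d' = 1.808
Condition B: z(0.91) = 1.341, z(0.15) = -1.036, d' = 2.377
Δd' = d'_Condition A − d'_Condition B = 1.808 − 2.377 = -0.569
Condition B has the higher sensitivity.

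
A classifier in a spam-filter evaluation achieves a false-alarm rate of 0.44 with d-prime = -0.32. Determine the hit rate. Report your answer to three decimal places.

z(false-alarm rate) = z(0.44) = -0.1510
z(H) = z(FA) + d' = -0.1510 + (-0.32) = -0.4710
hit rate = Φ(-0.4710) = 0.3188

hit rate = 0.319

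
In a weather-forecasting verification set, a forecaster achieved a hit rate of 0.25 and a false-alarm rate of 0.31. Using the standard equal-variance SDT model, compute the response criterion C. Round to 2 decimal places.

z(0.25) = -0.6745, z(0.31) = -0.4959
c = −½·[z(H) + z(FA)] = −0.5 × (-0.6745 + (-0.4959)) = 0.5852

C = 0.59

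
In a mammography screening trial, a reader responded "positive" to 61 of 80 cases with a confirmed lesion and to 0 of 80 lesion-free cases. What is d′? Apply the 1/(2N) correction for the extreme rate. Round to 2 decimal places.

d′ = 3.21

The false-alarm rate is 0/80 = 0, so apply the 1/(2N) correction: FA → 1/(2·80) = 0.00625.
z(H) = z(0.76250) = 0.714
z(FA) = z(0.00625) = -2.498
d' = 0.714 − (-2.498) = 3.212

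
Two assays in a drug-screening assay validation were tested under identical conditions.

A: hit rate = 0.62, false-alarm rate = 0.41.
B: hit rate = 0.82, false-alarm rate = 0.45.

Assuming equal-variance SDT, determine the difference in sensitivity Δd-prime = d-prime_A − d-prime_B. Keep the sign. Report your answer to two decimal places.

A: z(0.62) = 0.305, z(0.41) = -0.228, d' = 0.533
B: z(0.82) = 0.915, z(0.45) = -0.126, d' = 1.041
Δd' = d'_A − d'_B = 0.533 − 1.041 = -0.508
B has the higher sensitivity.

Δd-prime = -0.51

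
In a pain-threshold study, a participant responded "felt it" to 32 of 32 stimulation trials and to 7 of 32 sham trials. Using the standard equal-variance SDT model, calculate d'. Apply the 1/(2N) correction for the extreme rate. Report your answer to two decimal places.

d' = 2.93

The hit rate is 32/32 = 1, so apply the 1/(2N) correction: H → 1 − 1/(2·32) = 0.98438.
z(H) = z(0.98438) = 2.154
z(FA) = z(0.21875) = -0.776
d' = 2.154 − (-0.776) = 2.930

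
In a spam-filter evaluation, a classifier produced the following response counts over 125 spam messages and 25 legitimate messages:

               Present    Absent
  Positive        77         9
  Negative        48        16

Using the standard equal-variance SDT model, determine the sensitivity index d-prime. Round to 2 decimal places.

H = 77/125 = 0.6160
FA = 9/25 = 0.3600
Φ⁻¹(H) = 0.295
Φ⁻¹(FA) = -0.358
d' = z(H) − z(FA) = 0.295 − (-0.358) = 0.653

d-prime = 0.65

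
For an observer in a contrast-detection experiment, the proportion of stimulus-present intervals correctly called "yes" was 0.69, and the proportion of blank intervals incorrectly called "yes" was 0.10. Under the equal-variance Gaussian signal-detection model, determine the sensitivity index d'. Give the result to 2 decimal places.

d' = 1.78

z(H) = z(0.69) = 0.4959
z(FA) = z(0.10) = -1.2816
d' = z(H) − z(FA) = 0.4959 − (-1.2816) = 1.7775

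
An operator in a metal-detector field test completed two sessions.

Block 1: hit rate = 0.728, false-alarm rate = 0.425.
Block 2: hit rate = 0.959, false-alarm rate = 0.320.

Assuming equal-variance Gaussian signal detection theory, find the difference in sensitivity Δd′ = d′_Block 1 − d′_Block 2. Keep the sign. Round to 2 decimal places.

Δd′ = -1.41

Block 1: z(0.728) = 0.607, z(0.425) = -0.189, d' = 0.796
Block 2: z(0.959) = 1.739, z(0.320) = -0.468, d' = 2.207
Δd' = d'_Block 1 − d'_Block 2 = 0.796 − 2.207 = -1.411
Block 2 has the higher sensitivity.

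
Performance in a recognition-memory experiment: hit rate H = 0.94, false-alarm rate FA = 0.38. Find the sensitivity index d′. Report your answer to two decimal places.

d′ = 1.86

Φ⁻¹(0.94) = 1.555, Φ⁻¹(0.38) = -0.305
d' = z(H) − z(FA) = 1.555 − (-0.305) = 1.860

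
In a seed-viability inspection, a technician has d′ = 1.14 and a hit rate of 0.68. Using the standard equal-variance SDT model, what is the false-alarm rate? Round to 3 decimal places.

z(hit rate) = z(0.68) = 0.4677
z(FA) = z(H) − d' = 0.4677 − 1.14 = -0.6723
false-alarm rate = Φ(-0.6723) = 0.2507

false-alarm rate = 0.251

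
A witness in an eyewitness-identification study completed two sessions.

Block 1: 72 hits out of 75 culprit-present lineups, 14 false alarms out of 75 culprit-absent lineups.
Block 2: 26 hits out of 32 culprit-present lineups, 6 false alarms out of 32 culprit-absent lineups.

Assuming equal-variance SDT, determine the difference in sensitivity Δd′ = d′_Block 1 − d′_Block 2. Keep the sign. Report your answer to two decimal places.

Block 1: z(0.9600) = 1.751, z(0.1867) = -0.890, d' = 2.641
Block 2: z(0.8125) = 0.887, z(0.1875) = -0.887, d' = 1.774
Δd' = d'_Block 1 − d'_Block 2 = 2.641 − 1.774 = 0.867
Block 1 has the higher sensitivity.

Δd′ = 0.87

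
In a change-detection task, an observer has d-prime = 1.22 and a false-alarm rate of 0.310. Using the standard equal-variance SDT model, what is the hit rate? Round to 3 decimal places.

z(false-alarm rate) = z(0.310) = -0.4959
z(H) = z(FA) + d' = -0.4959 + 1.22 = 0.7241
hit rate = Φ(0.7241) = 0.7655

hit rate = 0.766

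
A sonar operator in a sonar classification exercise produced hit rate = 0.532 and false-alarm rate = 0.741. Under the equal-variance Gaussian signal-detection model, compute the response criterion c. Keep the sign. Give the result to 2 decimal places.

c = -0.36

z(0.532) = 0.080, z(0.741) = 0.646
c = −½·[z(H) + z(FA)] = −0.5 × (0.080 + 0.646) = -0.363
c < 0: the sonar operator has a liberal response bias.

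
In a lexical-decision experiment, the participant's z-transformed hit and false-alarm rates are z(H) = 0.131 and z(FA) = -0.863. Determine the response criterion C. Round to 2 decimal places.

C = 0.37

c = −½·[z(H) + z(FA)] = −½·(0.131 + (-0.863)) = 0.366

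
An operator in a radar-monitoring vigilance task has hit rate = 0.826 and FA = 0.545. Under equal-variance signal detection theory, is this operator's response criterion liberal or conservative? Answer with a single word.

liberal

z(H) = 0.938, z(FA) = 0.113
c = −½·(z(H) + z(FA)) = -0.5255
c < 0 → liberal criterion (biased toward responding “yes”).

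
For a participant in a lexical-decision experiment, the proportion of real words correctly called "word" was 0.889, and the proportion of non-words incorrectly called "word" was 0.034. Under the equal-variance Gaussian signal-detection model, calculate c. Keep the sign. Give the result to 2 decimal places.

z(0.889) = 1.221, z(0.034) = -1.825
c = −½·[z(H) + z(FA)] = −0.5 × (1.221 + (-1.825)) = 0.302

c = 0.30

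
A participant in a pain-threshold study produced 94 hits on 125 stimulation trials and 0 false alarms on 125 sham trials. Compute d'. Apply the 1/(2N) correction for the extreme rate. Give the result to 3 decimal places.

The false-alarm rate is 0/125 = 0, so apply the 1/(2N) correction: FA → 1/(2·125) = 0.00400.
z(H) = z(0.75200) = 0.6808
z(FA) = z(0.00400) = -2.6521
d' = 0.6808 − (-2.6521) = 3.3329

d' = 3.333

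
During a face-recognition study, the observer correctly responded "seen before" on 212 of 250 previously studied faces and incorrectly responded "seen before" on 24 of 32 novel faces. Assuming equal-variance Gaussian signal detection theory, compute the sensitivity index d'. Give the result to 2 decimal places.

d' = 0.35

H = 212/250 = 0.8480
FA = 24/32 = 0.7500
z(0.8480) = 1.028, z(0.7500) = 0.674
d' = z(H) − z(FA) = 1.028 − 0.674 = 0.354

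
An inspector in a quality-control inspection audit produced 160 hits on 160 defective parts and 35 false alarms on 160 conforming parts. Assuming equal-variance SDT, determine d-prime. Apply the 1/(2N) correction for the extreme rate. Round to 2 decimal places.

The hit rate is 160/160 = 1, so apply the 1/(2N) correction: H → 1 − 1/(2·160) = 0.99687.
z(H) = z(0.99687) = 2.734
z(FA) = z(0.21875) = -0.776
d' = 2.734 − (-0.776) = 3.510

d-prime = 3.51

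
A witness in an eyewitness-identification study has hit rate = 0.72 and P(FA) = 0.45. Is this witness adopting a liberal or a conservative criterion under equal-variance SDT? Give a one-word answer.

z(H) = 0.583, z(FA) = -0.126
c = −½·(z(H) + z(FA)) = -0.2285
c < 0 → liberal criterion (biased toward responding “yes”).

liberal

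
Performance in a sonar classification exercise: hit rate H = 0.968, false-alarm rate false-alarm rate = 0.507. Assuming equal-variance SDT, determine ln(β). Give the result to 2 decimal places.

Φ⁻¹(0.968) = 1.852, Φ⁻¹(0.507) = 0.018
ln β = −½·[z(H)² − z(FA)²] = −0.5 × (3.430 − 0.000) = -1.715

ln β = -1.72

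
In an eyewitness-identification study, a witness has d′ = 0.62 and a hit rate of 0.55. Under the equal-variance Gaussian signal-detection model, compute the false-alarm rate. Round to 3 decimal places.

z(hit rate) = z(0.55) = 0.1257
z(FA) = z(H) − d' = 0.1257 − 0.62 = -0.4943
false-alarm rate = Φ(-0.4943) = 0.3105

false-alarm rate = 0.311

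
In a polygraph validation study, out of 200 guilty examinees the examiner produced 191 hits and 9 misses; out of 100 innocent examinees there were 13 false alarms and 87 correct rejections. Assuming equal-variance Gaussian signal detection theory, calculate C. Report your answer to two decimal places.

C = -0.28

H = 191/200 = 0.9550
FA = 13/100 = 0.1300
Φ⁻¹(H) = Φ⁻¹(0.9550) = 1.6954
Φ⁻¹(FA) = Φ⁻¹(0.1300) = -1.1264
c = −½·[z(H) + z(FA)] = −0.5 × (1.6954 + (-1.1264)) = -0.2845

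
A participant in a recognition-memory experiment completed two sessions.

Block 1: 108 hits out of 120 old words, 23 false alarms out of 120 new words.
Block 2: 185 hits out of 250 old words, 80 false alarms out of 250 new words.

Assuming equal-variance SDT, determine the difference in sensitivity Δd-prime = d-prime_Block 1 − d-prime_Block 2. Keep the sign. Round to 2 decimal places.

Block 1: z(0.9000) = 1.282, z(0.1917) = -0.872, d' = 2.154
Block 2: z(0.7400) = 0.643, z(0.3200) = -0.468, d' = 1.111
Δd' = d'_Block 1 − d'_Block 2 = 2.154 − 1.111 = 1.043
Block 1 has the higher sensitivity.

Δd-prime = 1.04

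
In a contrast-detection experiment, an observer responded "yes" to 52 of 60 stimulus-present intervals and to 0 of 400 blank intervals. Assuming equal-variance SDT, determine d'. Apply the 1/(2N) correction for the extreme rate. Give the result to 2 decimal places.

d' = 4.13

The false-alarm rate is 0/400 = 0, so apply the 1/(2N) correction: FA → 1/(2·400) = 0.00125.
z(H) = z(0.86667) = 1.111
z(FA) = z(0.00125) = -3.023
d' = 1.111 − (-3.023) = 4.134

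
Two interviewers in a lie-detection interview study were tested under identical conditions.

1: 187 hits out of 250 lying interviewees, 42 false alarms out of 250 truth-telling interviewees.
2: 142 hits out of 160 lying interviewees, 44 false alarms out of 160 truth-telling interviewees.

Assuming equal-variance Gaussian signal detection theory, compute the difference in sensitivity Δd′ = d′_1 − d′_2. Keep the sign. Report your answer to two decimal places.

1: z(0.7480) = 0.668, z(0.1680) = -0.962, d' = 1.630
2: z(0.8875) = 1.213, z(0.2750) = -0.598, d' = 1.811
Δd' = d'_1 − d'_2 = 1.630 − 1.811 = -0.181
2 has the higher sensitivity.

Δd′ = -0.18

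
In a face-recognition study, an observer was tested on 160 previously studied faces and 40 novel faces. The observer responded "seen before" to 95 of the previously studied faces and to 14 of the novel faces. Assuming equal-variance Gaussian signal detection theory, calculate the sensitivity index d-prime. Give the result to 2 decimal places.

d-prime = 0.62

H = 95/160 = 0.5938
FA = 14/40 = 0.3500
z(H) = 0.237
z(FA) = -0.385
d' = z(H) − z(FA) = 0.237 − (-0.385) = 0.622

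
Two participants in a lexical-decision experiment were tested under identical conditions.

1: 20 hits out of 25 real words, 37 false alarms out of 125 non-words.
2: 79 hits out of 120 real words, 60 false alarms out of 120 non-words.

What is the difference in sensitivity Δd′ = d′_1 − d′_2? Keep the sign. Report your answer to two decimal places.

1: z(0.8000) = 0.842, z(0.2960) = -0.536, d' = 1.378
2: z(0.6583) = 0.408, z(0.5000) = 0.000, d' = 0.408
Δd' = d'_1 − d'_2 = 1.378 − 0.408 = 0.970
1 has the higher sensitivity.

Δd′ = 0.97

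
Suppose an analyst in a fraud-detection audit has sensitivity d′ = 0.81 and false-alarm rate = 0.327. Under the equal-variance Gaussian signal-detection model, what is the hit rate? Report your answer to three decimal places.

hit rate = 0.641

z(false-alarm rate) = z(0.327) = -0.4482
z(H) = z(FA) + d' = -0.4482 + 0.81 = 0.3618
hit rate = Φ(0.3618) = 0.6412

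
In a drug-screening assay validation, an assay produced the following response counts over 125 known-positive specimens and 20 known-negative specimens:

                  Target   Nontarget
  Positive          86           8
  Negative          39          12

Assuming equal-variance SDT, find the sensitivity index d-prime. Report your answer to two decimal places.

d-prime = 0.74

H = 86/125 = 0.6880
FA = 8/20 = 0.4000
z(H) = 0.490
z(FA) = -0.253
d' = z(H) − z(FA) = 0.490 − (-0.253) = 0.743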